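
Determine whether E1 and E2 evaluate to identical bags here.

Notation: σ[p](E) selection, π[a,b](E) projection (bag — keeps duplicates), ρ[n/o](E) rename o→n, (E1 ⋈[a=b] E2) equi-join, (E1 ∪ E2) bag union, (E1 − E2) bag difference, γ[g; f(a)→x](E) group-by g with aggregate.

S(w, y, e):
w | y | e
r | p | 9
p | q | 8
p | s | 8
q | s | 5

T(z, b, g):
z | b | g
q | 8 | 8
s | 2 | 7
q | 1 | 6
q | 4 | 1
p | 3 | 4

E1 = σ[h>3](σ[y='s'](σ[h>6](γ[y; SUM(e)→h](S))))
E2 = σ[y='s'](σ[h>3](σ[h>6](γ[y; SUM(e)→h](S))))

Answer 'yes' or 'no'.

E1 per-node cardinality:
  S → 4
  γ[y; SUM(e)→h](S) → 3
  σ[h>6](γ[y; SUM(e)→h](S)) → 3
  σ[y='s'](σ[h>6](γ[y; SUM(e)→h](S))) → 1
  σ[h>3](σ[y='s'](σ[h>6](γ[y; SUM(e)→h](S)))) → 1
E2 per-node cardinality:
  S → 4
  γ[y; SUM(e)→h](S) → 3
  σ[h>6](γ[y; SUM(e)→h](S)) → 3
  σ[h>3](σ[h>6](γ[y; SUM(e)→h](S))) → 3
  σ[y='s'](σ[h>3](σ[h>6](γ[y; SUM(e)→h](S)))) → 1

E1 and E2 produce the same multiset:
y | h
s | 13

yes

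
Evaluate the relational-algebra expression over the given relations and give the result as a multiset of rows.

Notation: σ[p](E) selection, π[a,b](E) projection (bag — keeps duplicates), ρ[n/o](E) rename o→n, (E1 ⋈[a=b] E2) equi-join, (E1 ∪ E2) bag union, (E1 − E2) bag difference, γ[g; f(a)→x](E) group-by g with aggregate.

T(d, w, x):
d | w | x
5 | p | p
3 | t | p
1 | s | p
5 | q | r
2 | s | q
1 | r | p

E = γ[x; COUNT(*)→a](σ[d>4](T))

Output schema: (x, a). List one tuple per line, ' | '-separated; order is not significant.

Stepwise |·|:
  T → 6
  σ[d>4](T) → 2
  γ[x; COUNT(*)→a](σ[d>4](T)) → 2

== RESULT ==
x | a
p | 1
r | 1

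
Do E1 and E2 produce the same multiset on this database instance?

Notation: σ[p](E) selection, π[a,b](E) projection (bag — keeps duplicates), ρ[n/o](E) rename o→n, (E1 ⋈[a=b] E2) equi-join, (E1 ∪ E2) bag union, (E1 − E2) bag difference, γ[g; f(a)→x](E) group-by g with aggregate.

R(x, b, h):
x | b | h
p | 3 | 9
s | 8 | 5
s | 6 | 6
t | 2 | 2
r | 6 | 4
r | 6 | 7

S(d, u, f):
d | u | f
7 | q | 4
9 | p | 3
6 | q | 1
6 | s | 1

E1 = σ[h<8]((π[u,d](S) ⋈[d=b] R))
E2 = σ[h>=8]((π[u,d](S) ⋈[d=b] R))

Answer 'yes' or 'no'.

E1 subexpression sizes:
  S → 4
  π[u,d](S) → 4
  R → 6
  (π[u,d](S) ⋈[d=b] R) → 6
  σ[h<8]((π[u,d](S) ⋈[d=b] R)) → 6
E2 subexpression sizes:
  S → 4
  π[u,d](S) → 4
  R → 6
  (π[u,d](S) ⋈[d=b] R) → 6
  σ[h>=8]((π[u,d](S) ⋈[d=b] R)) → 0

E1 result:
u | d | x | b | h
q | 6 | r | 6 | 4
q | 6 | r | 6 | 7
q | 6 | s | 6 | 6
s | 6 | r | 6 | 4
s | 6 | r | 6 | 7
s | 6 | s | 6 | 6
E2 result:
u | d | x | b | h
(0 rows)
Witness: ('s', 6, 'r', 6, 4) appears 1× in E1 but 0× in E2.

no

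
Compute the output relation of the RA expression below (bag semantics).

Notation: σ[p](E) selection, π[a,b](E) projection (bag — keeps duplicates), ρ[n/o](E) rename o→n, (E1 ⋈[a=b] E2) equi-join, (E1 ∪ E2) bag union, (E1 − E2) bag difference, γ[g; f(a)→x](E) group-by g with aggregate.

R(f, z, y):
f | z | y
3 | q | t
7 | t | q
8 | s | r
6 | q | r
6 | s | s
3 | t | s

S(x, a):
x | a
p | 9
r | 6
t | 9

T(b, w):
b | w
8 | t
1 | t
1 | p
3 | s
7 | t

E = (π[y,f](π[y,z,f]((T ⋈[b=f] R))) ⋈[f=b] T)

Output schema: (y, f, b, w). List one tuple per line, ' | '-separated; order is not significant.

Row counts bottom-up:
  T → 5
  R → 6
  (T ⋈[b=f] R) → 4
  π[y,z,f]((T ⋈[b=f] R)) → 4
  π[y,f](π[y,z,f]((T ⋈[b=f] R))) → 4
  T → 5
  (π[y,f](π[y,z,f]((T ⋈[b=f] R))) ⋈[f=b] T) → 4

== RESULT ==
y | f | b | w
q | 7 | 7 | t
r | 8 | 8 | t
s | 3 | 3 | s
t | 3 | 3 | s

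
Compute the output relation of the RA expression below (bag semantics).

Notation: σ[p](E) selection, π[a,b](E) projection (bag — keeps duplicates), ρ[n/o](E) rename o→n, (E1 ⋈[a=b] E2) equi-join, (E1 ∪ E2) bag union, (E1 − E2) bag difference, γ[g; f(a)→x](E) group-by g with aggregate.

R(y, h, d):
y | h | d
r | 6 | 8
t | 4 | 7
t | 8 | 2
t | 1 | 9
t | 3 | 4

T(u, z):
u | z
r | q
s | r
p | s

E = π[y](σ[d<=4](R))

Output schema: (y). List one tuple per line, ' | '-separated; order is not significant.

Stepwise |·|:
  R → 5
  σ[d<=4](R) → 2
  π[y](σ[d<=4](R)) → 2

== RESULT ==
y
t
t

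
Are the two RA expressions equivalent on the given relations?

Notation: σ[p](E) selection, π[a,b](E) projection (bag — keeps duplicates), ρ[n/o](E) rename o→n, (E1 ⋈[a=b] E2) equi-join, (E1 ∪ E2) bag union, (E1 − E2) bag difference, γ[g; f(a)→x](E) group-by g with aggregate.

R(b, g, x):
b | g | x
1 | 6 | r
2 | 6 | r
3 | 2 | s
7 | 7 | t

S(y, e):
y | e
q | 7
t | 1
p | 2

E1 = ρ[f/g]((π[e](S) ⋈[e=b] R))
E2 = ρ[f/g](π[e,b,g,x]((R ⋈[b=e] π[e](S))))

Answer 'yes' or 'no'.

E1 stepwise |·|:
  S → 3
  π[e](S) → 3
  R → 4
  (π[e](S) ⋈[e=b] R) → 3
  ρ[f/g]((π[e](S) ⋈[e=b] R)) → 3
E2 stepwise |·|:
  R → 4
  S → 3
  π[e](S) → 3
  (R ⋈[b=e] π[e](S)) → 3
  π[e,b,g,x]((R ⋈[b=e] π[e](S))) → 3
  ρ[f/g](π[e,b,g,x]((R ⋈[b=e] π[e](S)))) → 3

E1 and E2 produce the same multiset:
e | b | f | x
1 | 1 | 6 | r
2 | 2 | 6 | r
7 | 7 | 7 | t

yes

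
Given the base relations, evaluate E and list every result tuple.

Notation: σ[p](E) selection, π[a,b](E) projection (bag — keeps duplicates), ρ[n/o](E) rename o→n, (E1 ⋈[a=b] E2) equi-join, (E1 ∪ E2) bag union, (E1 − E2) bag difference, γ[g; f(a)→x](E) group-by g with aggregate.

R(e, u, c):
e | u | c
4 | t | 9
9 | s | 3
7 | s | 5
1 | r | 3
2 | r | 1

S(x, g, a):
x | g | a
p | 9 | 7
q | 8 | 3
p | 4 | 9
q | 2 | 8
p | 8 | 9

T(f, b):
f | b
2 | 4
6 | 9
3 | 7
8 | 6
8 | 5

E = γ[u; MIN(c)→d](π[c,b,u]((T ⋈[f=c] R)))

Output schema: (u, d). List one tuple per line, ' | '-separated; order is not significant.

Subexpression sizes:
  T → 5
  R → 5
  (T ⋈[f=c] R) → 2
  π[c,b,u]((T ⋈[f=c] R)) → 2
  γ[u; MIN(c)→d](π[c,b,u]((T ⋈[f=c] R))) → 2

== RESULT ==
u | d
r | 3
s | 3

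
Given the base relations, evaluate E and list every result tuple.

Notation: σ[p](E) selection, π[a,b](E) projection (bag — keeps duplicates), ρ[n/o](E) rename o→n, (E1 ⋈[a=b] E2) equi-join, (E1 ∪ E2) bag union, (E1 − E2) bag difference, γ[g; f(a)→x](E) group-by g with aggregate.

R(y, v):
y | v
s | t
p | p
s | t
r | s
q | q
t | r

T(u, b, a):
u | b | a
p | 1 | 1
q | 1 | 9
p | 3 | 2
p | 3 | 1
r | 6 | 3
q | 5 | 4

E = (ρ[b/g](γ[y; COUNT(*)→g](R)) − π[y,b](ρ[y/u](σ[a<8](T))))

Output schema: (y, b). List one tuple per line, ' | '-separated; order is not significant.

Row counts bottom-up:
  R → 6
  γ[y; COUNT(*)→g](R) → 5
  ρ[b/g](γ[y; COUNT(*)→g](R)) → 5
  T → 6
  σ[a<8](T) → 5
  ρ[y/u](σ[a<8](T)) → 5
  π[y,b](ρ[y/u](σ[a<8](T))) → 5
  (ρ[b/g](γ[y; COUNT(*)→g](R)) − π[y,b](ρ[y/u](σ[a<8](T)))) → 4

== RESULT ==
y | b
q | 1
r | 1
s | 2
t | 1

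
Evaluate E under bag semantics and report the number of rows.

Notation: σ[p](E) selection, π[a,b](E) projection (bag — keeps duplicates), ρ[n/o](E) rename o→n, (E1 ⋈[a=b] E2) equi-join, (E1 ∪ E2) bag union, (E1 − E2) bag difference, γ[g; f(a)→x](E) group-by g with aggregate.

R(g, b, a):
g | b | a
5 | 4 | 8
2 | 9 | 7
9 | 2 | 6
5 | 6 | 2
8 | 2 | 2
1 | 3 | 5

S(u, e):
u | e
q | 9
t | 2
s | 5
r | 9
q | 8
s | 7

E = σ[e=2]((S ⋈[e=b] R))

Row counts bottom-up:
  S → 6
  R → 6
  (S ⋈[e=b] R) → 4
  σ[e=2]((S ⋈[e=b] R)) → 2

|E| = 2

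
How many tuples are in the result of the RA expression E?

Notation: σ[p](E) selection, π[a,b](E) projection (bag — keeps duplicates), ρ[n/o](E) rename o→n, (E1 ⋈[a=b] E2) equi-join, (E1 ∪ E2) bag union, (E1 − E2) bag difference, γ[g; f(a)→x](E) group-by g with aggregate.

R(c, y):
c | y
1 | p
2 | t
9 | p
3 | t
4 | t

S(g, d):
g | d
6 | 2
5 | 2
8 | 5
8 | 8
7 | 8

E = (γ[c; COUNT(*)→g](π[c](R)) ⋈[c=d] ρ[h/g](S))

Stepwise |·|:
  R → 5
  π[c](R) → 5
  γ[c; COUNT(*)→g](π[c](R)) → 5
  S → 5
  ρ[h/g](S) → 5
  (γ[c; COUNT(*)→g](π[c](R)) ⋈[c=d] ρ[h/g](S)) → 2

|E| = 2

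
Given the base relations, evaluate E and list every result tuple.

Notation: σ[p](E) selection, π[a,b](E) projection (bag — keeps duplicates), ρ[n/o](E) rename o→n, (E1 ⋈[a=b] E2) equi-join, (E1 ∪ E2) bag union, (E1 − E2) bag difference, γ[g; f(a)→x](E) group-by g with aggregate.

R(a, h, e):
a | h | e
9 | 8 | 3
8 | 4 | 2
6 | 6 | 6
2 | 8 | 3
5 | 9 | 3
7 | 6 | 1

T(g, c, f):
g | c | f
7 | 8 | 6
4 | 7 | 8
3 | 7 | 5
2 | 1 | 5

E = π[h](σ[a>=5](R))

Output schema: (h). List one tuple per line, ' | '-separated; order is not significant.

Stepwise |·|:
  R → 6
  σ[a>=5](R) → 5
  π[h](σ[a>=5](R)) → 5

== RESULT ==
h
4
6
6
8
9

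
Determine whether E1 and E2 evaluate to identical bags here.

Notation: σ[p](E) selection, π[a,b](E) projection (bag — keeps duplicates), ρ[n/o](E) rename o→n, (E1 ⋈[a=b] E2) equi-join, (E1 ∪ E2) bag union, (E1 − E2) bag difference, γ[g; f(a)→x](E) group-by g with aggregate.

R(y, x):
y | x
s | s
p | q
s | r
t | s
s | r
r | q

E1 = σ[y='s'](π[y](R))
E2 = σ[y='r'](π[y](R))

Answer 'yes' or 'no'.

E1 stepwise |·|:
  R → 6
  π[y](R) → 6
  σ[y='s'](π[y](R)) → 3
E2 stepwise |·|:
  R → 6
  π[y](R) → 6
  σ[y='r'](π[y](R)) → 1

E1 result:
y
s
s
s
E2 result:
y
r
Witness: ('s',) appears 3× in E1 but 0× in E2.

no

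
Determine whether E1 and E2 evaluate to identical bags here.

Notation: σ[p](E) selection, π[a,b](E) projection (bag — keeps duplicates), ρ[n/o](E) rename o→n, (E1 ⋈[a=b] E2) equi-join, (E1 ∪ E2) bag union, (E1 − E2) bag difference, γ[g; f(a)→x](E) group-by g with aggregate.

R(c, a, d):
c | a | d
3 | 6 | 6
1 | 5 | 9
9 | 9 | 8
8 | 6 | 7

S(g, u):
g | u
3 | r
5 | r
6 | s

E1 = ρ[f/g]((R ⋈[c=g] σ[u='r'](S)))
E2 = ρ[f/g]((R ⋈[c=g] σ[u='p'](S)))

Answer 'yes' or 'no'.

E1 subexpression sizes:
  R → 4
  S → 3
  σ[u='r'](S) → 2
  (R ⋈[c=g] σ[u='r'](S)) → 1
  ρ[f/g]((R ⋈[c=g] σ[u='r'](S))) → 1
E2 subexpression sizes:
  R → 4
  S → 3
  σ[u='p'](S) → 0
  (R ⋈[c=g] σ[u='p'](S)) → 0
  ρ[f/g]((R ⋈[c=g] σ[u='p'](S))) → 0

E1 result:
c | a | d | f | u
3 | 6 | 6 | 3 | r
E2 result:
c | a | d | f | u
(0 rows)
Witness: (3, 6, 6, 3, 'r') appears 1× in E1 but 0× in E2.

no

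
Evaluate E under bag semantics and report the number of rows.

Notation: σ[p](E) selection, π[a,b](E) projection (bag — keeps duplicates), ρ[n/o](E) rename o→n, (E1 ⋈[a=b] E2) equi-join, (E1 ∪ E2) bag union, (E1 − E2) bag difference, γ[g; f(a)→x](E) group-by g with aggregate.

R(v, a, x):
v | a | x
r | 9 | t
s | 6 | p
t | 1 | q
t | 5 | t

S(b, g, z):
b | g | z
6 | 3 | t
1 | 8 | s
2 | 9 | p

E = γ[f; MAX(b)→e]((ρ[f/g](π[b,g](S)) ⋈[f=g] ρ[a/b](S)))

Stepwise |·|:
  S → 3
  π[b,g](S) → 3
  ρ[f/g](π[b,g](S)) → 3
  S → 3
  ρ[a/b](S) → 3
  (ρ[f/g](π[b,g](S)) ⋈[f=g] ρ[a/b](S)) → 3
  γ[f; MAX(b)→e]((ρ[f/g](π[b,g](S)) ⋈[f=g] ρ[a/b](S))) → 3

|E| = 3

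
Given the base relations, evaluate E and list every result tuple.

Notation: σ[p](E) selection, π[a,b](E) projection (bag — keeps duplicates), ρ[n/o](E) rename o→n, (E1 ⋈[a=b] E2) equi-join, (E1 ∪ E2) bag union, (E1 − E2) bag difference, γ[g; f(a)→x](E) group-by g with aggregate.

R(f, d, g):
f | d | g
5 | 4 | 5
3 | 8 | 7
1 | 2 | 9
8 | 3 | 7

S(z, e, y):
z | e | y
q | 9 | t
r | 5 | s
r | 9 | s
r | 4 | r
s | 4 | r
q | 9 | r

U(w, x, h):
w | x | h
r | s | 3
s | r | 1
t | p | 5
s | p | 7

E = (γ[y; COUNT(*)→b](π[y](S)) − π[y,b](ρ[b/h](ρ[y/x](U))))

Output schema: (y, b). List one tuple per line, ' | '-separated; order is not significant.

Row counts bottom-up:
  S → 6
  π[y](S) → 6
  γ[y; COUNT(*)→b](π[y](S)) → 3
  U → 4
  ρ[y/x](U) → 4
  ρ[b/h](ρ[y/x](U)) → 4
  π[y,b](ρ[b/h](ρ[y/x](U))) → 4
  (γ[y; COUNT(*)→b](π[y](S)) − π[y,b](ρ[b/h](ρ[y/x](U)))) → 3

== RESULT ==
y | b
r | 3
s | 2
t | 1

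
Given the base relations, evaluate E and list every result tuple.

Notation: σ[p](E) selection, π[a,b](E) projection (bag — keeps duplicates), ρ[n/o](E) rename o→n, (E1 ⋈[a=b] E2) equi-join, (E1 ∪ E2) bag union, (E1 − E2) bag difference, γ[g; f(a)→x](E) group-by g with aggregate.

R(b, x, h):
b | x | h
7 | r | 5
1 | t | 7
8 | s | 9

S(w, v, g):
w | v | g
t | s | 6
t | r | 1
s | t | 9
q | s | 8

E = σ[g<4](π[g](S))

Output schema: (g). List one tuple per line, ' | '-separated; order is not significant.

Stepwise |·|:
  S → 4
  π[g](S) → 4
  σ[g<4](π[g](S)) → 1

== RESULT ==
g
1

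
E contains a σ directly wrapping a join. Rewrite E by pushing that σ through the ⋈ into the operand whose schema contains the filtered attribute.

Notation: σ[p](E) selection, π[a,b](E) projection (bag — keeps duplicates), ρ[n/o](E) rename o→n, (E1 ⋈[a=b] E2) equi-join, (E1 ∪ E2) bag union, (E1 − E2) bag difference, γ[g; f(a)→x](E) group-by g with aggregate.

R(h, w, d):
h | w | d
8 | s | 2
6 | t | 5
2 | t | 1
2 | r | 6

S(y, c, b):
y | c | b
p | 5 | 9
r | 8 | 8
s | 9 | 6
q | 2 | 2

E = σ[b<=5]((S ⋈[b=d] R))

σ filters on b, owned by the left side.
E' = (σ[b<=5](S) ⋈[b=d] R)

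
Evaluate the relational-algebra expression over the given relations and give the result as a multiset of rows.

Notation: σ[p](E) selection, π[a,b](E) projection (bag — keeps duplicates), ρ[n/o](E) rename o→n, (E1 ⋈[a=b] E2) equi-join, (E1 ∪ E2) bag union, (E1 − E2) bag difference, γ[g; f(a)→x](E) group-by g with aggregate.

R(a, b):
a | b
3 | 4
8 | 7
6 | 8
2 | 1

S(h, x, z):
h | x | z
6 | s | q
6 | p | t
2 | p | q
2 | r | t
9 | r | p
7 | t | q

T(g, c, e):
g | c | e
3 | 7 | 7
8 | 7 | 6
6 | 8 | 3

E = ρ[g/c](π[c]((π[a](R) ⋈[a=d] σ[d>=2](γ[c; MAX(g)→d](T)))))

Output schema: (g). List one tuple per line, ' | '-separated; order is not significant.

Stepwise |·|:
  R → 4
  π[a](R) → 4
  T → 3
  γ[c; MAX(g)→d](T) → 2
  σ[d>=2](γ[c; MAX(g)→d](T)) → 2
  (π[a](R) ⋈[a=d] σ[d>=2](γ[c; MAX(g)→d](T))) → 2
  π[c]((π[a](R) ⋈[a=d] σ[d>=2](γ[c; MAX(g)→d](T)))) → 2
  ρ[g/c](π[c]((π[a](R) ⋈[a=d] σ[d>=2](γ[c; MAX(g)→d](T))))) → 2

== RESULT ==
g
7
8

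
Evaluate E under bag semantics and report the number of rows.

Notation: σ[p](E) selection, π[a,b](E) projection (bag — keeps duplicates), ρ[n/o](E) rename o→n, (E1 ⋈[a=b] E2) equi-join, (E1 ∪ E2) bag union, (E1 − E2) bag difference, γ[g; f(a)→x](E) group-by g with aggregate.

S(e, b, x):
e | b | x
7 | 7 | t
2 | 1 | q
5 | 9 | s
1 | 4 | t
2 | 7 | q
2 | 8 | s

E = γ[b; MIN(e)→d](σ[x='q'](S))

Stepwise |·|:
  S → 6
  σ[x='q'](S) → 2
  γ[b; MIN(e)→d](σ[x='q'](S)) → 2

|E| = 2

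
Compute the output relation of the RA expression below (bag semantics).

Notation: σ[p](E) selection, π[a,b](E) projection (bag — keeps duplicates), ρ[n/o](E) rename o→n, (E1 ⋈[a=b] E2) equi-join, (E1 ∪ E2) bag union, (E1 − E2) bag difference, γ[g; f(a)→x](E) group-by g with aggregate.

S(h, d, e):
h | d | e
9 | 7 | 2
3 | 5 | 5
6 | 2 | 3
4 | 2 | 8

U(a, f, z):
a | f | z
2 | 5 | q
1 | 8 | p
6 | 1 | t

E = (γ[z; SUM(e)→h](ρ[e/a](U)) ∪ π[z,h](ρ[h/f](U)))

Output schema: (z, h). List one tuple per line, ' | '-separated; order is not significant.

Subexpression sizes:
  U → 3
  ρ[e/a](U) → 3
  γ[z; SUM(e)→h](ρ[e/a](U)) → 3
  U → 3
  ρ[h/f](U) → 3
  π[z,h](ρ[h/f](U)) → 3
  (γ[z; SUM(e)→h](ρ[e/a](U)) ∪ π[z,h](ρ[h/f](U))) → 6

== RESULT ==
z | h
p | 1
p | 8
q | 2
q | 5
t | 1
t | 6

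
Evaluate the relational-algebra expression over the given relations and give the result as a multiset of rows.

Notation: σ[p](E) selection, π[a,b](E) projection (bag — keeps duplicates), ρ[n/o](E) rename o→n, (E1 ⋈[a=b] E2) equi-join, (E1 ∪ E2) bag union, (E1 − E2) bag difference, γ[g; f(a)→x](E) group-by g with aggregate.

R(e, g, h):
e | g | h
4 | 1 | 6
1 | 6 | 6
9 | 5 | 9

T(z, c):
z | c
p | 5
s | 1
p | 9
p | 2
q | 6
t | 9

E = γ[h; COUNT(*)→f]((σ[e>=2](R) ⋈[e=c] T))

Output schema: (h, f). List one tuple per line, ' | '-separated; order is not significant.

Per-node cardinality:
  R → 3
  σ[e>=2](R) → 2
  T → 6
  (σ[e>=2](R) ⋈[e=c] T) → 2
  γ[h; COUNT(*)→f]((σ[e>=2](R) ⋈[e=c] T)) → 1

== RESULT ==
h | f
9 | 2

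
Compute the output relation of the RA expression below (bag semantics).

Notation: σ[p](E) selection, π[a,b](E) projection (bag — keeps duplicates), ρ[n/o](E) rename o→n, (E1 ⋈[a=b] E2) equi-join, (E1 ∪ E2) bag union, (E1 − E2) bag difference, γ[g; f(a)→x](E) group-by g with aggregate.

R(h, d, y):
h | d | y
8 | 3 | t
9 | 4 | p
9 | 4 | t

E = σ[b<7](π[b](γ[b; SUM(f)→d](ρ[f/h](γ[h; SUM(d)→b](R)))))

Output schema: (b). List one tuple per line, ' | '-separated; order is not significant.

Row counts bottom-up:
  R → 3
  γ[h; SUM(d)→b](R) → 2
  ρ[f/h](γ[h; SUM(d)→b](R)) → 2
  γ[b; SUM(f)→d](ρ[f/h](γ[h; SUM(d)→b](R))) → 2
  π[b](γ[b; SUM(f)→d](ρ[f/h](γ[h; SUM(d)→b](R)))) → 2
  σ[b<7](π[b](γ[b; SUM(f)→d](ρ[f/h](γ[h; SUM(d)→b](R))))) → 1

== RESULT ==
b
3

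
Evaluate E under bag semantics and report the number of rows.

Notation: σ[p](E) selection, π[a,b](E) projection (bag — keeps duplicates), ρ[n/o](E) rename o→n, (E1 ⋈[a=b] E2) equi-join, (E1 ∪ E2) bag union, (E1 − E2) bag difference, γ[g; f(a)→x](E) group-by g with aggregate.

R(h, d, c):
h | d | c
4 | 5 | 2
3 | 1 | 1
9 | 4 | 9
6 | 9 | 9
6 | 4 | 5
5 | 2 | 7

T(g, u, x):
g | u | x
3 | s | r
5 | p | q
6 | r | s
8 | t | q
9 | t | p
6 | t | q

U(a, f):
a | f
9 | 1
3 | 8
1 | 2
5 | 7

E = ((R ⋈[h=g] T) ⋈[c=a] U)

Per-node cardinality:
  R → 6
  T → 6
  (R ⋈[h=g] T) → 7
  U → 4
  ((R ⋈[h=g] T) ⋈[c=a] U) → 6

|E| = 6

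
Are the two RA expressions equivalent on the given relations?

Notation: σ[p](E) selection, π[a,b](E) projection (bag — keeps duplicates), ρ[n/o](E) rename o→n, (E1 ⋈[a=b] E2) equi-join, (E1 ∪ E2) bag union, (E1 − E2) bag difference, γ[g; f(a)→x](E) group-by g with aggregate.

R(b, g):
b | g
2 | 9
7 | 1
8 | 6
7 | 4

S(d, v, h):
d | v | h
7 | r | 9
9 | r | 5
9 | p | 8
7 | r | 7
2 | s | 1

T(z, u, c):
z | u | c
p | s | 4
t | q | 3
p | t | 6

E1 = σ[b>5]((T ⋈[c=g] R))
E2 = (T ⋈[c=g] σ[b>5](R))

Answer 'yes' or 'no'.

E1 per-node cardinality:
  T → 3
  R → 4
  (T ⋈[c=g] R) → 2
  σ[b>5]((T ⋈[c=g] R)) → 2
E2 per-node cardinality:
  T → 3
  R → 4
  σ[b>5](R) → 3
  (T ⋈[c=g] σ[b>5](R)) → 2

E1 and E2 produce the same multiset:
z | u | c | b | g
p | s | 4 | 7 | 4
p | t | 6 | 8 | 6

yes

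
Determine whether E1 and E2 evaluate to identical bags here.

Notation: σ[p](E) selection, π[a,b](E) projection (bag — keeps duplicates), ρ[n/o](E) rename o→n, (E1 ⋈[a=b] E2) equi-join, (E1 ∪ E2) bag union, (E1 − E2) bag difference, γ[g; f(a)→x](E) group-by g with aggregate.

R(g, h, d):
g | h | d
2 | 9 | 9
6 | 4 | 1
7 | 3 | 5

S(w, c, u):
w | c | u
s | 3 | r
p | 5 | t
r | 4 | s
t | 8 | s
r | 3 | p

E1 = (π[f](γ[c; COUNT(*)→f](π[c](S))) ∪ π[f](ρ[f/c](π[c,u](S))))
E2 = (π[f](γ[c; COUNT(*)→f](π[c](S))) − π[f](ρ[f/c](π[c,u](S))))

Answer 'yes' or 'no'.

E1 subexpression sizes:
  S → 5
  π[c](S) → 5
  γ[c; COUNT(*)→f](π[c](S)) → 4
  π[f](γ[c; COUNT(*)→f](π[c](S))) → 4
  S → 5
  π[c,u](S) → 5
  ρ[f/c](π[c,u](S)) → 5
  π[f](ρ[f/c](π[c,u](S))) → 5
  (π[f](γ[c; COUNT(*)→f](π[c](S))) ∪ π[f](ρ[f/c](π[c,u](S)))) → 9
E2 subexpression sizes:
  S → 5
  π[c](S) → 5
  γ[c; COUNT(*)→f](π[c](S)) → 4
  π[f](γ[c; COUNT(*)→f](π[c](S))) → 4
  S → 5
  π[c,u](S) → 5
  ρ[f/c](π[c,u](S)) → 5
  π[f](ρ[f/c](π[c,u](S))) → 5
  (π[f](γ[c; COUNT(*)→f](π[c](S))) − π[f](ρ[f/c](π[c,u](S)))) → 4

E1 result:
f
1
1
1
2
3
3
4
5
8
E2 result:
f
1
1
1
2
Witness: (5,) appears 1× in E1 but 0× in E2.

no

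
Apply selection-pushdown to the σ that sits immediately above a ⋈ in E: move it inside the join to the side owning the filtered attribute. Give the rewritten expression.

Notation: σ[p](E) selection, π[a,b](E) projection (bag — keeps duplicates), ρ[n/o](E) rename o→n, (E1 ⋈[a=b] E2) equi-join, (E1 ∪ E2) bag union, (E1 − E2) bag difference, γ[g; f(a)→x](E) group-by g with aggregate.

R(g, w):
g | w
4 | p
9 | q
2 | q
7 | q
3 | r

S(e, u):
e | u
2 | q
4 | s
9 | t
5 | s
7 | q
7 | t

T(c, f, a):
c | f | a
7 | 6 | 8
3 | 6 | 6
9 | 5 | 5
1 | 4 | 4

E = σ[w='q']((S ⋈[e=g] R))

σ filters on w, owned by the right side.
E' = (S ⋈[e=g] σ[w='q'](R))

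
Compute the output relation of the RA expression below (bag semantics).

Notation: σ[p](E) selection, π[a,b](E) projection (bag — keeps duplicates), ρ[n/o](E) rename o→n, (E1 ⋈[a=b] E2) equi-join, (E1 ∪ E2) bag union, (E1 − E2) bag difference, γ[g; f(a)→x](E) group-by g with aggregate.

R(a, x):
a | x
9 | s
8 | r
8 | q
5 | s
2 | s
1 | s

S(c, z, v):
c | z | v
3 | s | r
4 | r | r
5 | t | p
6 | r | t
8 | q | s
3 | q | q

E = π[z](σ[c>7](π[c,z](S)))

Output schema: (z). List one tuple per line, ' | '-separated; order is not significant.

Per-node cardinality:
  S → 6
  π[c,z](S) → 6
  σ[c>7](π[c,z](S)) → 1
  π[z](σ[c>7](π[c,z](S))) → 1

== RESULT ==
z
q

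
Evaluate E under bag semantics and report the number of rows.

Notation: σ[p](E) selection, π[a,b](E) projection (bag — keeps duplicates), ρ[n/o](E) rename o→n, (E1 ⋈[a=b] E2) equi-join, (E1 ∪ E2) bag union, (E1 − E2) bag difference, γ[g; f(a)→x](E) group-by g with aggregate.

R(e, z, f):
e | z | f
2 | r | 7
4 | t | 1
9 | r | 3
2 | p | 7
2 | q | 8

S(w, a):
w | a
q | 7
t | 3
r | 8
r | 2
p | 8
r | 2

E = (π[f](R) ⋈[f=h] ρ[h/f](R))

Per-node cardinality:
  R → 5
  π[f](R) → 5
  R → 5
  ρ[h/f](R) → 5
  (π[f](R) ⋈[f=h] ρ[h/f](R)) → 7

|E| = 7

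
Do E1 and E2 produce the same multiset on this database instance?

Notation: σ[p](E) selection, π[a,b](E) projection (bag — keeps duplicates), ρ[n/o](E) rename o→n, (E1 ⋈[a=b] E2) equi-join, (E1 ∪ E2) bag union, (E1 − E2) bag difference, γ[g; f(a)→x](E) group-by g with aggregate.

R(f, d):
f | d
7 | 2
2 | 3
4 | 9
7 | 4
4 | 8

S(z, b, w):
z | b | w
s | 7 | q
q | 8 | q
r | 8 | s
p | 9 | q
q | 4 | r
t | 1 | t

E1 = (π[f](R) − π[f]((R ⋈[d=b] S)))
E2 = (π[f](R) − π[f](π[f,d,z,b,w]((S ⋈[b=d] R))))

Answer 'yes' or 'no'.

E1 stepwise |·|:
  R → 5
  π[f](R) → 5
  R → 5
  S → 6
  (R ⋈[d=b] S) → 4
  π[f]((R ⋈[d=b] S)) → 4
  (π[f](R) − π[f]((R ⋈[d=b] S))) → 2
E2 stepwise |·|:
  R → 5
  π[f](R) → 5
  S → 6
  R → 5
  (S ⋈[b=d] R) → 4
  π[f,d,z,b,w]((S ⋈[b=d] R)) → 4
  π[f](π[f,d,z,b,w]((S ⋈[b=d] R))) → 4
  (π[f](R) − π[f](π[f,d,z,b,w]((S ⋈[b=d] R)))) → 2

E1 and E2 produce the same multiset:
f
2
7

yes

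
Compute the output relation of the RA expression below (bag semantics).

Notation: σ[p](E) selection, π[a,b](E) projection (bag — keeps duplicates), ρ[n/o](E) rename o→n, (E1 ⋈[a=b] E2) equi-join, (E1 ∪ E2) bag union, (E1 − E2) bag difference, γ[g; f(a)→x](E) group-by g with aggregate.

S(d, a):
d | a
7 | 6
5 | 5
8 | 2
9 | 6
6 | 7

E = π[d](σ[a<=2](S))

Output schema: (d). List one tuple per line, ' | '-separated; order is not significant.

Per-node cardinality:
  S → 5
  σ[a<=2](S) → 1
  π[d](σ[a<=2](S)) → 1

== RESULT ==
d
8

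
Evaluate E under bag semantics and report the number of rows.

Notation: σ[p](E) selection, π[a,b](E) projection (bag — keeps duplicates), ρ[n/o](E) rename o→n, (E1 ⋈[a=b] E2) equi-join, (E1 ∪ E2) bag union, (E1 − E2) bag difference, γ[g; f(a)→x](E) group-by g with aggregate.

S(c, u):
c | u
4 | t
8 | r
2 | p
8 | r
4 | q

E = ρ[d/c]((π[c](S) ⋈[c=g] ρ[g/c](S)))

Per-node cardinality:
  S → 5
  π[c](S) → 5
  S → 5
  ρ[g/c](S) → 5
  (π[c](S) ⋈[c=g] ρ[g/c](S)) → 9
  ρ[d/c]((π[c](S) ⋈[c=g] ρ[g/c](S))) → 9

|E| = 9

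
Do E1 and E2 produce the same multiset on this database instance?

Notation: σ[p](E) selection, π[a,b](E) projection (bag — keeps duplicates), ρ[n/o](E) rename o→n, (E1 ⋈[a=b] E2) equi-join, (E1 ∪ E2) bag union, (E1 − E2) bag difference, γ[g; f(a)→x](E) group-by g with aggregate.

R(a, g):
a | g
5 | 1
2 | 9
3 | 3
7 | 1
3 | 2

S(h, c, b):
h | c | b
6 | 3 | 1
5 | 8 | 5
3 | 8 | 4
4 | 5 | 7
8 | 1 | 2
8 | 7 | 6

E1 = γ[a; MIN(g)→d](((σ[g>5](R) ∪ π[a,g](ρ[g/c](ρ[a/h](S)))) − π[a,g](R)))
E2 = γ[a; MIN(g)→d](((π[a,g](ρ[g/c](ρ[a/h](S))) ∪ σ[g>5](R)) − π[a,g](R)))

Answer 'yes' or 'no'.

E1 per-node cardinality:
  R → 5
  σ[g>5](R) → 1
  S → 6
  ρ[a/h](S) → 6
  ρ[g/c](ρ[a/h](S)) → 6
  π[a,g](ρ[g/c](ρ[a/h](S))) → 6
  (σ[g>5](R) ∪ π[a,g](ρ[g/c](ρ[a/h](S)))) → 7
  R → 5
  π[a,g](R) → 5
  ((σ[g>5](R) ∪ π[a,g](ρ[g/c](ρ[a/h](S)))) − π[a,g](R)) → 6
  γ[a; MIN(g)→d](((σ[g>5](R) ∪ π[a,g](ρ[g/c](ρ[a/h](S)))) − π[a,g](R))) → 5
E2 per-node cardinality:
  S → 6
  ρ[a/h](S) → 6
  ρ[g/c](ρ[a/h](S)) → 6
  π[a,g](ρ[g/c](ρ[a/h](S))) → 6
  R → 5
  σ[g>5](R) → 1
  (π[a,g](ρ[g/c](ρ[a/h](S))) ∪ σ[g>5](R)) → 7
  R → 5
  π[a,g](R) → 5
  ((π[a,g](ρ[g/c](ρ[a/h](S))) ∪ σ[g>5](R)) − π[a,g](R)) → 6
  γ[a; MIN(g)→d](((π[a,g](ρ[g/c](ρ[a/h](S))) ∪ σ[g>5](R)) − π[a,g](R))) → 5

E1 and E2 produce the same multiset:
a | d
3 | 8
4 | 5
5 | 8
6 | 3
8 | 1

yes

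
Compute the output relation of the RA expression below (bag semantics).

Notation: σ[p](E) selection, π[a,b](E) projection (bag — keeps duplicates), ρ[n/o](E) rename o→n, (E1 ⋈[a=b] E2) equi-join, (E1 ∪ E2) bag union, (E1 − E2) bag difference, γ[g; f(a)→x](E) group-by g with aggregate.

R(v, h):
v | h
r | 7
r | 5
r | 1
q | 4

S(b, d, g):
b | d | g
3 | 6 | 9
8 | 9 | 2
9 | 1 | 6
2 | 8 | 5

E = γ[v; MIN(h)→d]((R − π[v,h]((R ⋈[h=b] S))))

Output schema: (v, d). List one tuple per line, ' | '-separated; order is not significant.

Row counts bottom-up:
  R → 4
  R → 4
  S → 4
  (R ⋈[h=b] S) → 0
  π[v,h]((R ⋈[h=b] S)) → 0
  (R − π[v,h]((R ⋈[h=b] S))) → 4
  γ[v; MIN(h)→d]((R − π[v,h]((R ⋈[h=b] S)))) → 2

== RESULT ==
v | d
q | 4
r | 1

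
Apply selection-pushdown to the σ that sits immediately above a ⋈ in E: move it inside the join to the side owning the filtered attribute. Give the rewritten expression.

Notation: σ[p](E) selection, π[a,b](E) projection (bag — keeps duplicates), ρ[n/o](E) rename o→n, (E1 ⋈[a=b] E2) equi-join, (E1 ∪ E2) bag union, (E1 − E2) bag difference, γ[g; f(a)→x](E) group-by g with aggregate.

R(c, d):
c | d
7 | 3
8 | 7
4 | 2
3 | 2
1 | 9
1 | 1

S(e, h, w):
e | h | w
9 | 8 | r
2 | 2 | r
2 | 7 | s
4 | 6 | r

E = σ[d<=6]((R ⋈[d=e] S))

σ filters on d, owned by the left side.
E' = (σ[d<=6](R) ⋈[d=e] S)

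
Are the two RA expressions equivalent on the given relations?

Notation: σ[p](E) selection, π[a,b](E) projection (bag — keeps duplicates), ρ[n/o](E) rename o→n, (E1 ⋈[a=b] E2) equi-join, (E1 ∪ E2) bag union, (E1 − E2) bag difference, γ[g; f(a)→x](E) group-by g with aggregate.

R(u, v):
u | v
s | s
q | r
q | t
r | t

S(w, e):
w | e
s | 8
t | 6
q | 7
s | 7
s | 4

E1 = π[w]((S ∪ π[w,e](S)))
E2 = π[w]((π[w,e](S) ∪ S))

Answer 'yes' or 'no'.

E1 stepwise |·|:
  S → 5
  S → 5
  π[w,e](S) → 5
  (S ∪ π[w,e](S)) → 10
  π[w]((S ∪ π[w,e](S))) → 10
E2 stepwise |·|:
  S → 5
  π[w,e](S) → 5
  S → 5
  (π[w,e](S) ∪ S) → 10
  π[w]((π[w,e](S) ∪ S)) → 10

E1 and E2 produce the same multiset:
w
q
q
s
s
s
s
s
s
t
t

yes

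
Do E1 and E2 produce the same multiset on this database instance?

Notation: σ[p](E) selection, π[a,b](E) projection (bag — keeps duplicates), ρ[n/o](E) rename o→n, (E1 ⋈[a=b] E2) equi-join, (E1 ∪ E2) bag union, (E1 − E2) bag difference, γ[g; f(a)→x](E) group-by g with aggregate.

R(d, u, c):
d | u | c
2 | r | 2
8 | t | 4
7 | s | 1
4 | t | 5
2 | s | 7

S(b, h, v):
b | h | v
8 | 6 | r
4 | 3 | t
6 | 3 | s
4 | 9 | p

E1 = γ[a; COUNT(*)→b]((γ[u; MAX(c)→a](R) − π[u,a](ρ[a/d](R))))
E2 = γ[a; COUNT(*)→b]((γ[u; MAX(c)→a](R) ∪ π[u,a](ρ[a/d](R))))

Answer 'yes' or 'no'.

E1 per-node cardinality:
  R → 5
  γ[u; MAX(c)→a](R) → 3
  R → 5
  ρ[a/d](R) → 5
  π[u,a](ρ[a/d](R)) → 5
  (γ[u; MAX(c)→a](R) − π[u,a](ρ[a/d](R))) → 1
  γ[a; COUNT(*)→b]((γ[u; MAX(c)→a](R) − π[u,a](ρ[a/d](R)))) → 1
E2 per-node cardinality:
  R → 5
  γ[u; MAX(c)→a](R) → 3
  R → 5
  ρ[a/d](R) → 5
  π[u,a](ρ[a/d](R)) → 5
  (γ[u; MAX(c)→a](R) ∪ π[u,a](ρ[a/d](R))) → 8
  γ[a; COUNT(*)→b]((γ[u; MAX(c)→a](R) ∪ π[u,a](ρ[a/d](R)))) → 5

E1 result:
a | b
5 | 1
E2 result:
a | b
2 | 3
4 | 1
5 | 1
7 | 2
8 | 1
Witness: (2, 3) appears 0× in E1 but 1× in E2.

no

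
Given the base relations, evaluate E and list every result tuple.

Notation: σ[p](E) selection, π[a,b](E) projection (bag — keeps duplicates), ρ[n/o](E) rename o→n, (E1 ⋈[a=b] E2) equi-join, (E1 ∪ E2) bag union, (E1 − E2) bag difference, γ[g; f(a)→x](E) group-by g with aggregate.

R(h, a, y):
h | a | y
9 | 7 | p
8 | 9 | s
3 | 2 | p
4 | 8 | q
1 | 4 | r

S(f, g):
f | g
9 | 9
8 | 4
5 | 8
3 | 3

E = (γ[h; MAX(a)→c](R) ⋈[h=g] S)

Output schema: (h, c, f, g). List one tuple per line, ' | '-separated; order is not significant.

Row counts bottom-up:
  R → 5
  γ[h; MAX(a)→c](R) → 5
  S → 4
  (γ[h; MAX(a)→c](R) ⋈[h=g] S) → 4

== RESULT ==
h | c | f | g
3 | 2 | 3 | 3
4 | 8 | 8 | 4
8 | 9 | 5 | 8
9 | 7 | 9 | 9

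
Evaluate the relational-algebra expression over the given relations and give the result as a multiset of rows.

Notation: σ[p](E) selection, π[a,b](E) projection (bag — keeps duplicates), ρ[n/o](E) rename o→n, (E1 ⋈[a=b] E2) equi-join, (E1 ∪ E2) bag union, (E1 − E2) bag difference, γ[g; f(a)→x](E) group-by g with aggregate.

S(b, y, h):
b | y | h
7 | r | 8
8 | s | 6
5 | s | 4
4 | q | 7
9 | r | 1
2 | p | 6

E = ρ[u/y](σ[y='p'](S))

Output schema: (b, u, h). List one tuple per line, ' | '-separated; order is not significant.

Row counts bottom-up:
  S → 6
  σ[y='p'](S) → 1
  ρ[u/y](σ[y='p'](S)) → 1

== RESULT ==
b | u | h
2 | p | 6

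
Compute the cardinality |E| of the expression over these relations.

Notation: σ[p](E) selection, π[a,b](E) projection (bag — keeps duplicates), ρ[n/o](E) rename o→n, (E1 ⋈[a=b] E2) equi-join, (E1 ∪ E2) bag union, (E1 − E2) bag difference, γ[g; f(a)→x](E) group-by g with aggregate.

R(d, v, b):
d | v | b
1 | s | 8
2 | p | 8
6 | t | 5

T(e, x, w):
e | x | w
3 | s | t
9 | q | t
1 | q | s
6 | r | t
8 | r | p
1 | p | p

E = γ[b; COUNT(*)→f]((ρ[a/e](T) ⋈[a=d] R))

Row counts bottom-up:
  T → 6
  ρ[a/e](T) → 6
  R → 3
  (ρ[a/e](T) ⋈[a=d] R) → 3
  γ[b; COUNT(*)→f]((ρ[a/e](T) ⋈[a=d] R)) → 2

|E| = 2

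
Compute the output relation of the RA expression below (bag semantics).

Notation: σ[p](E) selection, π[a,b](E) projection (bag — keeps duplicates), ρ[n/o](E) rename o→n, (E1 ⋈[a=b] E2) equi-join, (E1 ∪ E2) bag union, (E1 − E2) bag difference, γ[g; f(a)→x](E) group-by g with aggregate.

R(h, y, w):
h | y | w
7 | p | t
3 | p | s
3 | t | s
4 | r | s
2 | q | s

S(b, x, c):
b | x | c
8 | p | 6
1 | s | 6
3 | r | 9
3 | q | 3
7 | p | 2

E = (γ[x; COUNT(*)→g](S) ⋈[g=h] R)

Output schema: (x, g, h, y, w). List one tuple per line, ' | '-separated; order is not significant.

Per-node cardinality:
  S → 5
  γ[x; COUNT(*)→g](S) → 4
  R → 5
  (γ[x; COUNT(*)→g](S) ⋈[g=h] R) → 1

== RESULT ==
x | g | h | y | w
p | 2 | 2 | q | s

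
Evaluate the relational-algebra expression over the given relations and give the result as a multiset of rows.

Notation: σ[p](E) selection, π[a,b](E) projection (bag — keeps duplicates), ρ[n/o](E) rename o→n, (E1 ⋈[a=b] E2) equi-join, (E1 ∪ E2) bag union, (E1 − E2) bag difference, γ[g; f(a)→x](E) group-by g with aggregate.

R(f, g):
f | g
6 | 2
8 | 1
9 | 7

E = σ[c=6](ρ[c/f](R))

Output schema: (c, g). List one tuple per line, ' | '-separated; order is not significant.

Per-node cardinality:
  R → 3
  ρ[c/f](R) → 3
  σ[c=6](ρ[c/f](R)) → 1

== RESULT ==
c | g
6 | 2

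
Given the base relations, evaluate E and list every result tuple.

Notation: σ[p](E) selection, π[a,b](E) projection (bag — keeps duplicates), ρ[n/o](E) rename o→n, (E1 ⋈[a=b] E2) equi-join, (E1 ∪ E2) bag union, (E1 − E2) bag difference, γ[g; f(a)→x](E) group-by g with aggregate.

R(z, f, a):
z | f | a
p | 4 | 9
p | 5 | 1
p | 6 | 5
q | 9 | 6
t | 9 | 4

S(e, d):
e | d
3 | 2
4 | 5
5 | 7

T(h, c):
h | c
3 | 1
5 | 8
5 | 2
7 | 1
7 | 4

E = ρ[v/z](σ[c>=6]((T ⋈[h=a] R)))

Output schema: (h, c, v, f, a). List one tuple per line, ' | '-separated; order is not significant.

Row counts bottom-up:
  T → 5
  R → 5
  (T ⋈[h=a] R) → 2
  σ[c>=6]((T ⋈[h=a] R)) → 1
  ρ[v/z](σ[c>=6]((T ⋈[h=a] R))) → 1

== RESULT ==
h | c | v | f | a
5 | 8 | p | 6 | 5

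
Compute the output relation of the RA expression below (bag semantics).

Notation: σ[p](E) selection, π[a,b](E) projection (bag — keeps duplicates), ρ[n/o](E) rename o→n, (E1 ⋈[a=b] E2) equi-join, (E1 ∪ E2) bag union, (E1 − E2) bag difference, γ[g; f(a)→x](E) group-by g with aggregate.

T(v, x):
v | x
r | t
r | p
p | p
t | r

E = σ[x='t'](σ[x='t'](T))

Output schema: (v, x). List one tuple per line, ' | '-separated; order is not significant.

Subexpression sizes:
  T → 4
  σ[x='t'](T) → 1
  σ[x='t'](σ[x='t'](T)) → 1

== RESULT ==
v | x
r | t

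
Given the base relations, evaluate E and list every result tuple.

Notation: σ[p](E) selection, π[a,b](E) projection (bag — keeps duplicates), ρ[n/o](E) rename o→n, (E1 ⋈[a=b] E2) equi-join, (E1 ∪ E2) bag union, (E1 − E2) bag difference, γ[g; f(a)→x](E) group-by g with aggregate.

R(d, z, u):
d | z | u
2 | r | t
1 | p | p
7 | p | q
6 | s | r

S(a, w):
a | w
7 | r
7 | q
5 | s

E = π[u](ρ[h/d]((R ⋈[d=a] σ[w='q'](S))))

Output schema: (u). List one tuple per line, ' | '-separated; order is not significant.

Subexpression sizes:
  R → 4
  S → 3
  σ[w='q'](S) → 1
  (R ⋈[d=a] σ[w='q'](S)) → 1
  ρ[h/d]((R ⋈[d=a] σ[w='q'](S))) → 1
  π[u](ρ[h/d]((R ⋈[d=a] σ[w='q'](S)))) → 1

== RESULT ==
u
q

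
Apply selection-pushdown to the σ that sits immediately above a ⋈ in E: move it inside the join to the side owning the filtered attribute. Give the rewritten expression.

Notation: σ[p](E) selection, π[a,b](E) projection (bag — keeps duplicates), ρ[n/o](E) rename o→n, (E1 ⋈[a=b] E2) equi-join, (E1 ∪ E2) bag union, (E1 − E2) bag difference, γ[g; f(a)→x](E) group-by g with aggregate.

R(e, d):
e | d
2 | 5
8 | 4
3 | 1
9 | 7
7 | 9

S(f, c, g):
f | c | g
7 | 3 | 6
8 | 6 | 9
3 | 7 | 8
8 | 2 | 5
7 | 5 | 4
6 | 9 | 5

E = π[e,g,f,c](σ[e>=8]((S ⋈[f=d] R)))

σ filters on e, owned by the right side.
E' = π[e,g,f,c]((S ⋈[f=d] σ[e>=8](R)))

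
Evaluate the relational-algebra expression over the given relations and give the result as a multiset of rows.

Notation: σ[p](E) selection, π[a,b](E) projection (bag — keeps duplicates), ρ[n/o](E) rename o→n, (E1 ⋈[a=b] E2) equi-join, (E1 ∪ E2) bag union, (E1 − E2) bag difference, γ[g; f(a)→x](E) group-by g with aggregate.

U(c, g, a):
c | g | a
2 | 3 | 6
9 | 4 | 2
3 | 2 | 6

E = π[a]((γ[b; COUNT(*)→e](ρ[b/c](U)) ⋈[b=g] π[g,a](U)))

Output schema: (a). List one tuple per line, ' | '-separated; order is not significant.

Subexpression sizes:
  U → 3
  ρ[b/c](U) → 3
  γ[b; COUNT(*)→e](ρ[b/c](U)) → 3
  U → 3
  π[g,a](U) → 3
  (γ[b; COUNT(*)→e](ρ[b/c](U)) ⋈[b=g] π[g,a](U)) → 2
  π[a]((γ[b; COUNT(*)→e](ρ[b/c](U)) ⋈[b=g] π[g,a](U))) → 2

== RESULT ==
a
6
6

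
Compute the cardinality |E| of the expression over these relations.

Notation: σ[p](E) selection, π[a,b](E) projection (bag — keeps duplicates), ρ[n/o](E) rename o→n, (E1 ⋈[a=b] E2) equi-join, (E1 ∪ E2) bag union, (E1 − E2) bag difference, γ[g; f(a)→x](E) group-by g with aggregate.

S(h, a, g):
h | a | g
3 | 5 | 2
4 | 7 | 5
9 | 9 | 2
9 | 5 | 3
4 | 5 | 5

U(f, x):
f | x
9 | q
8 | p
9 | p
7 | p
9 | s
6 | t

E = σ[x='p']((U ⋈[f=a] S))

Stepwise |·|:
  U → 6
  S → 5
  (U ⋈[f=a] S) → 4
  σ[x='p']((U ⋈[f=a] S)) → 2

|E| = 2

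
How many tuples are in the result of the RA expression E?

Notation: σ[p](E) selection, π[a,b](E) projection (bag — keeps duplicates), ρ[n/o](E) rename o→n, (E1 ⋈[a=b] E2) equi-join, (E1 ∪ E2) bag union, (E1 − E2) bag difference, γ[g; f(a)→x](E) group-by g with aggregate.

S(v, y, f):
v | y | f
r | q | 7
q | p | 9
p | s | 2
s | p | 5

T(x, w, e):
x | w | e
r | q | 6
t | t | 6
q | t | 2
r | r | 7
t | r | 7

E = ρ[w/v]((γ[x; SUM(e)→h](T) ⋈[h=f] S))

Stepwise |·|:
  T → 5
  γ[x; SUM(e)→h](T) → 3
  S → 4
  (γ[x; SUM(e)→h](T) ⋈[h=f] S) → 1
  ρ[w/v]((γ[x; SUM(e)→h](T) ⋈[h=f] S)) → 1

|E| = 1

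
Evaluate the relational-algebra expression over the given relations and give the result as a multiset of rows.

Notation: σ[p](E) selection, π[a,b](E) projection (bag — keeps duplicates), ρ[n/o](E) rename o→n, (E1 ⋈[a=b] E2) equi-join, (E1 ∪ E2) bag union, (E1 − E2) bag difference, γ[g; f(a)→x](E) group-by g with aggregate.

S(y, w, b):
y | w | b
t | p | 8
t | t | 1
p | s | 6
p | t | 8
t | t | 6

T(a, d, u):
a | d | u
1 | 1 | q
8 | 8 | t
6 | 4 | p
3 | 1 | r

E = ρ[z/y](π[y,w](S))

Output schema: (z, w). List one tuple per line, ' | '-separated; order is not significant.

Row counts bottom-up:
  S → 5
  π[y,w](S) → 5
  ρ[z/y](π[y,w](S)) → 5

== RESULT ==
z | w
p | s
p | t
t | p
t | t
t | t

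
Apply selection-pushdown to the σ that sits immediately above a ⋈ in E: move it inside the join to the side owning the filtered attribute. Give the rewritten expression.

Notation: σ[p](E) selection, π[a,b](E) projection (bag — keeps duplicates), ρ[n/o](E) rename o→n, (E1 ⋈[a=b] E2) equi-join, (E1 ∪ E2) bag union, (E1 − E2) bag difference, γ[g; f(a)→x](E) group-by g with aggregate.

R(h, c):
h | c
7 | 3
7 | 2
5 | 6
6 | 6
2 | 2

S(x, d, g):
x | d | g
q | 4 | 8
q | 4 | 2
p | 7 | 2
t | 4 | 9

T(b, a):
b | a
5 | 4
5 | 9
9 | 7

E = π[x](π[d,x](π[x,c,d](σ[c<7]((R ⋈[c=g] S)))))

σ filters on c, owned by the left side.
E' = π[x](π[d,x](π[x,c,d]((σ[c<7](R) ⋈[c=g] S))))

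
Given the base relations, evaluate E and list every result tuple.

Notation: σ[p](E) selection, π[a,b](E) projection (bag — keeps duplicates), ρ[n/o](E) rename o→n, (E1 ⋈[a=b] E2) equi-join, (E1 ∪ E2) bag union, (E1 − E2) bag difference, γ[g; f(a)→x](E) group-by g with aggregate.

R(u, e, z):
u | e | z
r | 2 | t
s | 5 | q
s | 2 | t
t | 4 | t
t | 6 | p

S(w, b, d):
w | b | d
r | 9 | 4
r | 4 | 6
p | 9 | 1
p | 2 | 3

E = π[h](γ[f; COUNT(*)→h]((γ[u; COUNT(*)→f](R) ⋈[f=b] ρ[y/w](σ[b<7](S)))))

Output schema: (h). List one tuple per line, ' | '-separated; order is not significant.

Row counts bottom-up:
  R → 5
  γ[u; COUNT(*)→f](R) → 3
  S → 4
  σ[b<7](S) → 2
  ρ[y/w](σ[b<7](S)) → 2
  (γ[u; COUNT(*)→f](R) ⋈[f=b] ρ[y/w](σ[b<7](S))) → 2
  γ[f; COUNT(*)→h]((γ[u; COUNT(*)→f](R) ⋈[f=b] ρ[y/w](σ[b<7](S)))) → 1
  π[h](γ[f; COUNT(*)→h]((γ[u; COUNT(*)→f](R) ⋈[f=b] ρ[y/w](σ[b<7](S))))) → 1

== RESULT ==
h
2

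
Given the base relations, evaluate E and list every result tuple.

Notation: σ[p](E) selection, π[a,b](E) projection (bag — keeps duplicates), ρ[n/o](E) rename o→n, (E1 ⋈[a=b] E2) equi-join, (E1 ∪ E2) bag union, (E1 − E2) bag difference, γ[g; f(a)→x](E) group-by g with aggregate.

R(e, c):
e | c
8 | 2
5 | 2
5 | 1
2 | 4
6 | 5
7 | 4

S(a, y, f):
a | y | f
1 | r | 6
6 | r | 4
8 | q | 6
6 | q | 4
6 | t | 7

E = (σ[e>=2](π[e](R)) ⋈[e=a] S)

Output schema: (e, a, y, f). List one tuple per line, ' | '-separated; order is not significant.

Stepwise |·|:
  R → 6
  π[e](R) → 6
  σ[e>=2](π[e](R)) → 6
  S → 5
  (σ[e>=2](π[e](R)) ⋈[e=a] S) → 4

== RESULT ==
e | a | y | f
6 | 6 | q | 4
6 | 6 | r | 4
6 | 6 | t | 7
8 | 8 | q | 6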